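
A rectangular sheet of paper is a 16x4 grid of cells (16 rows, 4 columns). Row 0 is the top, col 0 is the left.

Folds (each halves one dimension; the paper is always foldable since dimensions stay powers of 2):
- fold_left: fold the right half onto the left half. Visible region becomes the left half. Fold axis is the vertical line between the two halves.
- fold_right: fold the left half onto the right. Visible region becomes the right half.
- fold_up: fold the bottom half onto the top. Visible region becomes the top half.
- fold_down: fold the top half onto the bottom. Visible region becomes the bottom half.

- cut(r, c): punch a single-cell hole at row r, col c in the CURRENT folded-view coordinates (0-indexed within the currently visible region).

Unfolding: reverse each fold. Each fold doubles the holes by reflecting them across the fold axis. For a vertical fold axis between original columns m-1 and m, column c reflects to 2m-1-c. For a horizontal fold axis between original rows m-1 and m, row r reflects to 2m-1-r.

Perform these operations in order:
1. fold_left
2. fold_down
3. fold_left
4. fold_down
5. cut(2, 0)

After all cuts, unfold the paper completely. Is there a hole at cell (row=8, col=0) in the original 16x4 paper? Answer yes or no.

Answer: no

Derivation:
Op 1 fold_left: fold axis v@2; visible region now rows[0,16) x cols[0,2) = 16x2
Op 2 fold_down: fold axis h@8; visible region now rows[8,16) x cols[0,2) = 8x2
Op 3 fold_left: fold axis v@1; visible region now rows[8,16) x cols[0,1) = 8x1
Op 4 fold_down: fold axis h@12; visible region now rows[12,16) x cols[0,1) = 4x1
Op 5 cut(2, 0): punch at orig (14,0); cuts so far [(14, 0)]; region rows[12,16) x cols[0,1) = 4x1
Unfold 1 (reflect across h@12): 2 holes -> [(9, 0), (14, 0)]
Unfold 2 (reflect across v@1): 4 holes -> [(9, 0), (9, 1), (14, 0), (14, 1)]
Unfold 3 (reflect across h@8): 8 holes -> [(1, 0), (1, 1), (6, 0), (6, 1), (9, 0), (9, 1), (14, 0), (14, 1)]
Unfold 4 (reflect across v@2): 16 holes -> [(1, 0), (1, 1), (1, 2), (1, 3), (6, 0), (6, 1), (6, 2), (6, 3), (9, 0), (9, 1), (9, 2), (9, 3), (14, 0), (14, 1), (14, 2), (14, 3)]
Holes: [(1, 0), (1, 1), (1, 2), (1, 3), (6, 0), (6, 1), (6, 2), (6, 3), (9, 0), (9, 1), (9, 2), (9, 3), (14, 0), (14, 1), (14, 2), (14, 3)]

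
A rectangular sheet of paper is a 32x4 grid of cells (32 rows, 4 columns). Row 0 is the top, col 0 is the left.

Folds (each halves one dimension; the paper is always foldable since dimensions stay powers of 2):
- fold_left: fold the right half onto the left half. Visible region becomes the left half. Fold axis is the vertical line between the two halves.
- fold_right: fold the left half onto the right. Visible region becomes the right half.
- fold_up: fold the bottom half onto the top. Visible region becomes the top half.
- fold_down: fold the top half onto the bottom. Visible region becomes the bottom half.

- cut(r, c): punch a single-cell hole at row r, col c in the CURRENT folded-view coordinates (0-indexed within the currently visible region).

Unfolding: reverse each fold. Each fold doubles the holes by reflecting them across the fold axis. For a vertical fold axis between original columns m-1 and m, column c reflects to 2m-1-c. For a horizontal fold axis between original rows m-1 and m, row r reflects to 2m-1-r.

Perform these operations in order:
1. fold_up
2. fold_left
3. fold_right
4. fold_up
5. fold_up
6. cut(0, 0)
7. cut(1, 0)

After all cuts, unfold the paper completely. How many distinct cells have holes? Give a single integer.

Answer: 64

Derivation:
Op 1 fold_up: fold axis h@16; visible region now rows[0,16) x cols[0,4) = 16x4
Op 2 fold_left: fold axis v@2; visible region now rows[0,16) x cols[0,2) = 16x2
Op 3 fold_right: fold axis v@1; visible region now rows[0,16) x cols[1,2) = 16x1
Op 4 fold_up: fold axis h@8; visible region now rows[0,8) x cols[1,2) = 8x1
Op 5 fold_up: fold axis h@4; visible region now rows[0,4) x cols[1,2) = 4x1
Op 6 cut(0, 0): punch at orig (0,1); cuts so far [(0, 1)]; region rows[0,4) x cols[1,2) = 4x1
Op 7 cut(1, 0): punch at orig (1,1); cuts so far [(0, 1), (1, 1)]; region rows[0,4) x cols[1,2) = 4x1
Unfold 1 (reflect across h@4): 4 holes -> [(0, 1), (1, 1), (6, 1), (7, 1)]
Unfold 2 (reflect across h@8): 8 holes -> [(0, 1), (1, 1), (6, 1), (7, 1), (8, 1), (9, 1), (14, 1), (15, 1)]
Unfold 3 (reflect across v@1): 16 holes -> [(0, 0), (0, 1), (1, 0), (1, 1), (6, 0), (6, 1), (7, 0), (7, 1), (8, 0), (8, 1), (9, 0), (9, 1), (14, 0), (14, 1), (15, 0), (15, 1)]
Unfold 4 (reflect across v@2): 32 holes -> [(0, 0), (0, 1), (0, 2), (0, 3), (1, 0), (1, 1), (1, 2), (1, 3), (6, 0), (6, 1), (6, 2), (6, 3), (7, 0), (7, 1), (7, 2), (7, 3), (8, 0), (8, 1), (8, 2), (8, 3), (9, 0), (9, 1), (9, 2), (9, 3), (14, 0), (14, 1), (14, 2), (14, 3), (15, 0), (15, 1), (15, 2), (15, 3)]
Unfold 5 (reflect across h@16): 64 holes -> [(0, 0), (0, 1), (0, 2), (0, 3), (1, 0), (1, 1), (1, 2), (1, 3), (6, 0), (6, 1), (6, 2), (6, 3), (7, 0), (7, 1), (7, 2), (7, 3), (8, 0), (8, 1), (8, 2), (8, 3), (9, 0), (9, 1), (9, 2), (9, 3), (14, 0), (14, 1), (14, 2), (14, 3), (15, 0), (15, 1), (15, 2), (15, 3), (16, 0), (16, 1), (16, 2), (16, 3), (17, 0), (17, 1), (17, 2), (17, 3), (22, 0), (22, 1), (22, 2), (22, 3), (23, 0), (23, 1), (23, 2), (23, 3), (24, 0), (24, 1), (24, 2), (24, 3), (25, 0), (25, 1), (25, 2), (25, 3), (30, 0), (30, 1), (30, 2), (30, 3), (31, 0), (31, 1), (31, 2), (31, 3)]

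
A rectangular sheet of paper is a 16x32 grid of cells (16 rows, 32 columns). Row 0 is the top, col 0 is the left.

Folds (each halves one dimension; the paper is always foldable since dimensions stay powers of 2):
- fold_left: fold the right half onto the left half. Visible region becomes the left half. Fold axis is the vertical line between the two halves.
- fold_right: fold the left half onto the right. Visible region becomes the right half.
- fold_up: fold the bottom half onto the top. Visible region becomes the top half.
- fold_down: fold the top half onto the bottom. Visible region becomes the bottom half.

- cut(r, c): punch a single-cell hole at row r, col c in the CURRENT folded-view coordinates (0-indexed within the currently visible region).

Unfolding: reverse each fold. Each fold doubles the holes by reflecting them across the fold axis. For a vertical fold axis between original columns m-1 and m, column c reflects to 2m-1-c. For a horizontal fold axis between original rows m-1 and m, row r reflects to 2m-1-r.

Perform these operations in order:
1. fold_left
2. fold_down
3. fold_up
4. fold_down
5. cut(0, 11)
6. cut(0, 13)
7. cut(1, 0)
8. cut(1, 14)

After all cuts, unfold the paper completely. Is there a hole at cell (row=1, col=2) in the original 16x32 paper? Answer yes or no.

Answer: no

Derivation:
Op 1 fold_left: fold axis v@16; visible region now rows[0,16) x cols[0,16) = 16x16
Op 2 fold_down: fold axis h@8; visible region now rows[8,16) x cols[0,16) = 8x16
Op 3 fold_up: fold axis h@12; visible region now rows[8,12) x cols[0,16) = 4x16
Op 4 fold_down: fold axis h@10; visible region now rows[10,12) x cols[0,16) = 2x16
Op 5 cut(0, 11): punch at orig (10,11); cuts so far [(10, 11)]; region rows[10,12) x cols[0,16) = 2x16
Op 6 cut(0, 13): punch at orig (10,13); cuts so far [(10, 11), (10, 13)]; region rows[10,12) x cols[0,16) = 2x16
Op 7 cut(1, 0): punch at orig (11,0); cuts so far [(10, 11), (10, 13), (11, 0)]; region rows[10,12) x cols[0,16) = 2x16
Op 8 cut(1, 14): punch at orig (11,14); cuts so far [(10, 11), (10, 13), (11, 0), (11, 14)]; region rows[10,12) x cols[0,16) = 2x16
Unfold 1 (reflect across h@10): 8 holes -> [(8, 0), (8, 14), (9, 11), (9, 13), (10, 11), (10, 13), (11, 0), (11, 14)]
Unfold 2 (reflect across h@12): 16 holes -> [(8, 0), (8, 14), (9, 11), (9, 13), (10, 11), (10, 13), (11, 0), (11, 14), (12, 0), (12, 14), (13, 11), (13, 13), (14, 11), (14, 13), (15, 0), (15, 14)]
Unfold 3 (reflect across h@8): 32 holes -> [(0, 0), (0, 14), (1, 11), (1, 13), (2, 11), (2, 13), (3, 0), (3, 14), (4, 0), (4, 14), (5, 11), (5, 13), (6, 11), (6, 13), (7, 0), (7, 14), (8, 0), (8, 14), (9, 11), (9, 13), (10, 11), (10, 13), (11, 0), (11, 14), (12, 0), (12, 14), (13, 11), (13, 13), (14, 11), (14, 13), (15, 0), (15, 14)]
Unfold 4 (reflect across v@16): 64 holes -> [(0, 0), (0, 14), (0, 17), (0, 31), (1, 11), (1, 13), (1, 18), (1, 20), (2, 11), (2, 13), (2, 18), (2, 20), (3, 0), (3, 14), (3, 17), (3, 31), (4, 0), (4, 14), (4, 17), (4, 31), (5, 11), (5, 13), (5, 18), (5, 20), (6, 11), (6, 13), (6, 18), (6, 20), (7, 0), (7, 14), (7, 17), (7, 31), (8, 0), (8, 14), (8, 17), (8, 31), (9, 11), (9, 13), (9, 18), (9, 20), (10, 11), (10, 13), (10, 18), (10, 20), (11, 0), (11, 14), (11, 17), (11, 31), (12, 0), (12, 14), (12, 17), (12, 31), (13, 11), (13, 13), (13, 18), (13, 20), (14, 11), (14, 13), (14, 18), (14, 20), (15, 0), (15, 14), (15, 17), (15, 31)]
Holes: [(0, 0), (0, 14), (0, 17), (0, 31), (1, 11), (1, 13), (1, 18), (1, 20), (2, 11), (2, 13), (2, 18), (2, 20), (3, 0), (3, 14), (3, 17), (3, 31), (4, 0), (4, 14), (4, 17), (4, 31), (5, 11), (5, 13), (5, 18), (5, 20), (6, 11), (6, 13), (6, 18), (6, 20), (7, 0), (7, 14), (7, 17), (7, 31), (8, 0), (8, 14), (8, 17), (8, 31), (9, 11), (9, 13), (9, 18), (9, 20), (10, 11), (10, 13), (10, 18), (10, 20), (11, 0), (11, 14), (11, 17), (11, 31), (12, 0), (12, 14), (12, 17), (12, 31), (13, 11), (13, 13), (13, 18), (13, 20), (14, 11), (14, 13), (14, 18), (14, 20), (15, 0), (15, 14), (15, 17), (15, 31)]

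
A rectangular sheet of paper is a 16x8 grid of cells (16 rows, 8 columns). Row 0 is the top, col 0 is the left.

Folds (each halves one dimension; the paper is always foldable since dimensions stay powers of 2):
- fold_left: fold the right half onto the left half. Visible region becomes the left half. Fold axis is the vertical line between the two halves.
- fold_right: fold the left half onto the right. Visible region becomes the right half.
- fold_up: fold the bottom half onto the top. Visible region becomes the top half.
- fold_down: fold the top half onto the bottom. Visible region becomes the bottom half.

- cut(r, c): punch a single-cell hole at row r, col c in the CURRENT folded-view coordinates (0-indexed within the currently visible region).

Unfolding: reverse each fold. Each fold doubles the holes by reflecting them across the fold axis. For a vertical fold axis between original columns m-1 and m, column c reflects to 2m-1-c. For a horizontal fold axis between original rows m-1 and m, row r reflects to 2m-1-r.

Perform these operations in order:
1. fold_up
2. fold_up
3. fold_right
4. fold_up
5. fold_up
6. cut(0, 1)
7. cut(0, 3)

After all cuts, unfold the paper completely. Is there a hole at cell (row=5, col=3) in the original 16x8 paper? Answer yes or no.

Answer: no

Derivation:
Op 1 fold_up: fold axis h@8; visible region now rows[0,8) x cols[0,8) = 8x8
Op 2 fold_up: fold axis h@4; visible region now rows[0,4) x cols[0,8) = 4x8
Op 3 fold_right: fold axis v@4; visible region now rows[0,4) x cols[4,8) = 4x4
Op 4 fold_up: fold axis h@2; visible region now rows[0,2) x cols[4,8) = 2x4
Op 5 fold_up: fold axis h@1; visible region now rows[0,1) x cols[4,8) = 1x4
Op 6 cut(0, 1): punch at orig (0,5); cuts so far [(0, 5)]; region rows[0,1) x cols[4,8) = 1x4
Op 7 cut(0, 3): punch at orig (0,7); cuts so far [(0, 5), (0, 7)]; region rows[0,1) x cols[4,8) = 1x4
Unfold 1 (reflect across h@1): 4 holes -> [(0, 5), (0, 7), (1, 5), (1, 7)]
Unfold 2 (reflect across h@2): 8 holes -> [(0, 5), (0, 7), (1, 5), (1, 7), (2, 5), (2, 7), (3, 5), (3, 7)]
Unfold 3 (reflect across v@4): 16 holes -> [(0, 0), (0, 2), (0, 5), (0, 7), (1, 0), (1, 2), (1, 5), (1, 7), (2, 0), (2, 2), (2, 5), (2, 7), (3, 0), (3, 2), (3, 5), (3, 7)]
Unfold 4 (reflect across h@4): 32 holes -> [(0, 0), (0, 2), (0, 5), (0, 7), (1, 0), (1, 2), (1, 5), (1, 7), (2, 0), (2, 2), (2, 5), (2, 7), (3, 0), (3, 2), (3, 5), (3, 7), (4, 0), (4, 2), (4, 5), (4, 7), (5, 0), (5, 2), (5, 5), (5, 7), (6, 0), (6, 2), (6, 5), (6, 7), (7, 0), (7, 2), (7, 5), (7, 7)]
Unfold 5 (reflect across h@8): 64 holes -> [(0, 0), (0, 2), (0, 5), (0, 7), (1, 0), (1, 2), (1, 5), (1, 7), (2, 0), (2, 2), (2, 5), (2, 7), (3, 0), (3, 2), (3, 5), (3, 7), (4, 0), (4, 2), (4, 5), (4, 7), (5, 0), (5, 2), (5, 5), (5, 7), (6, 0), (6, 2), (6, 5), (6, 7), (7, 0), (7, 2), (7, 5), (7, 7), (8, 0), (8, 2), (8, 5), (8, 7), (9, 0), (9, 2), (9, 5), (9, 7), (10, 0), (10, 2), (10, 5), (10, 7), (11, 0), (11, 2), (11, 5), (11, 7), (12, 0), (12, 2), (12, 5), (12, 7), (13, 0), (13, 2), (13, 5), (13, 7), (14, 0), (14, 2), (14, 5), (14, 7), (15, 0), (15, 2), (15, 5), (15, 7)]
Holes: [(0, 0), (0, 2), (0, 5), (0, 7), (1, 0), (1, 2), (1, 5), (1, 7), (2, 0), (2, 2), (2, 5), (2, 7), (3, 0), (3, 2), (3, 5), (3, 7), (4, 0), (4, 2), (4, 5), (4, 7), (5, 0), (5, 2), (5, 5), (5, 7), (6, 0), (6, 2), (6, 5), (6, 7), (7, 0), (7, 2), (7, 5), (7, 7), (8, 0), (8, 2), (8, 5), (8, 7), (9, 0), (9, 2), (9, 5), (9, 7), (10, 0), (10, 2), (10, 5), (10, 7), (11, 0), (11, 2), (11, 5), (11, 7), (12, 0), (12, 2), (12, 5), (12, 7), (13, 0), (13, 2), (13, 5), (13, 7), (14, 0), (14, 2), (14, 5), (14, 7), (15, 0), (15, 2), (15, 5), (15, 7)]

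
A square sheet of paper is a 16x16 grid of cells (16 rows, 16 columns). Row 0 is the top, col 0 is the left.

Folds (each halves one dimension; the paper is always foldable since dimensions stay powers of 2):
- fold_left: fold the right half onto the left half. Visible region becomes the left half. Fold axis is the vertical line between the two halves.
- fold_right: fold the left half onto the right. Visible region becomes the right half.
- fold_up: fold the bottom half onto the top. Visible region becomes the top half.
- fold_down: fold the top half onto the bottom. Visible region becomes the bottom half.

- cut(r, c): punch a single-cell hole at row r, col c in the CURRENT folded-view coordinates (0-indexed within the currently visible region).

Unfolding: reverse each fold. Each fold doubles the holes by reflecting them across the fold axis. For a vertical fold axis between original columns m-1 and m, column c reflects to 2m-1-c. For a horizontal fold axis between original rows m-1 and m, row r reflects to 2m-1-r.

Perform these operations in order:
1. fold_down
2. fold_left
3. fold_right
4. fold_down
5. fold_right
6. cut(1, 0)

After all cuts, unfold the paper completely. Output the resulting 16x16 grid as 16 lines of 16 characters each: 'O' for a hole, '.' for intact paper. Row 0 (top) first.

Op 1 fold_down: fold axis h@8; visible region now rows[8,16) x cols[0,16) = 8x16
Op 2 fold_left: fold axis v@8; visible region now rows[8,16) x cols[0,8) = 8x8
Op 3 fold_right: fold axis v@4; visible region now rows[8,16) x cols[4,8) = 8x4
Op 4 fold_down: fold axis h@12; visible region now rows[12,16) x cols[4,8) = 4x4
Op 5 fold_right: fold axis v@6; visible region now rows[12,16) x cols[6,8) = 4x2
Op 6 cut(1, 0): punch at orig (13,6); cuts so far [(13, 6)]; region rows[12,16) x cols[6,8) = 4x2
Unfold 1 (reflect across v@6): 2 holes -> [(13, 5), (13, 6)]
Unfold 2 (reflect across h@12): 4 holes -> [(10, 5), (10, 6), (13, 5), (13, 6)]
Unfold 3 (reflect across v@4): 8 holes -> [(10, 1), (10, 2), (10, 5), (10, 6), (13, 1), (13, 2), (13, 5), (13, 6)]
Unfold 4 (reflect across v@8): 16 holes -> [(10, 1), (10, 2), (10, 5), (10, 6), (10, 9), (10, 10), (10, 13), (10, 14), (13, 1), (13, 2), (13, 5), (13, 6), (13, 9), (13, 10), (13, 13), (13, 14)]
Unfold 5 (reflect across h@8): 32 holes -> [(2, 1), (2, 2), (2, 5), (2, 6), (2, 9), (2, 10), (2, 13), (2, 14), (5, 1), (5, 2), (5, 5), (5, 6), (5, 9), (5, 10), (5, 13), (5, 14), (10, 1), (10, 2), (10, 5), (10, 6), (10, 9), (10, 10), (10, 13), (10, 14), (13, 1), (13, 2), (13, 5), (13, 6), (13, 9), (13, 10), (13, 13), (13, 14)]

Answer: ................
................
.OO..OO..OO..OO.
................
................
.OO..OO..OO..OO.
................
................
................
................
.OO..OO..OO..OO.
................
................
.OO..OO..OO..OO.
................
................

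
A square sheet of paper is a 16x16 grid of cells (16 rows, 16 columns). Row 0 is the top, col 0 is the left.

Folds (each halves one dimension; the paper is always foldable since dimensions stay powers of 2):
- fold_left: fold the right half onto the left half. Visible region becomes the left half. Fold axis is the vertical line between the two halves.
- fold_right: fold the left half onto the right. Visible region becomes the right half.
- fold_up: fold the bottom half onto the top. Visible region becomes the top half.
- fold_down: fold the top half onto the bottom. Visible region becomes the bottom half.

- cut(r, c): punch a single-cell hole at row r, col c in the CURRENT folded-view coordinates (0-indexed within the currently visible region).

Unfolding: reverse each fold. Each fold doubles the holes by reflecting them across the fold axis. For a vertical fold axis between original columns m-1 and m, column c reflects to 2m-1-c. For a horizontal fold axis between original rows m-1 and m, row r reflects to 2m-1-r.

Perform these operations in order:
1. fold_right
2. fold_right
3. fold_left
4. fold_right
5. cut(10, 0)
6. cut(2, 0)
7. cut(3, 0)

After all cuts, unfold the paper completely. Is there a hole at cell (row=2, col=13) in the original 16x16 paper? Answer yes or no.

Answer: yes

Derivation:
Op 1 fold_right: fold axis v@8; visible region now rows[0,16) x cols[8,16) = 16x8
Op 2 fold_right: fold axis v@12; visible region now rows[0,16) x cols[12,16) = 16x4
Op 3 fold_left: fold axis v@14; visible region now rows[0,16) x cols[12,14) = 16x2
Op 4 fold_right: fold axis v@13; visible region now rows[0,16) x cols[13,14) = 16x1
Op 5 cut(10, 0): punch at orig (10,13); cuts so far [(10, 13)]; region rows[0,16) x cols[13,14) = 16x1
Op 6 cut(2, 0): punch at orig (2,13); cuts so far [(2, 13), (10, 13)]; region rows[0,16) x cols[13,14) = 16x1
Op 7 cut(3, 0): punch at orig (3,13); cuts so far [(2, 13), (3, 13), (10, 13)]; region rows[0,16) x cols[13,14) = 16x1
Unfold 1 (reflect across v@13): 6 holes -> [(2, 12), (2, 13), (3, 12), (3, 13), (10, 12), (10, 13)]
Unfold 2 (reflect across v@14): 12 holes -> [(2, 12), (2, 13), (2, 14), (2, 15), (3, 12), (3, 13), (3, 14), (3, 15), (10, 12), (10, 13), (10, 14), (10, 15)]
Unfold 3 (reflect across v@12): 24 holes -> [(2, 8), (2, 9), (2, 10), (2, 11), (2, 12), (2, 13), (2, 14), (2, 15), (3, 8), (3, 9), (3, 10), (3, 11), (3, 12), (3, 13), (3, 14), (3, 15), (10, 8), (10, 9), (10, 10), (10, 11), (10, 12), (10, 13), (10, 14), (10, 15)]
Unfold 4 (reflect across v@8): 48 holes -> [(2, 0), (2, 1), (2, 2), (2, 3), (2, 4), (2, 5), (2, 6), (2, 7), (2, 8), (2, 9), (2, 10), (2, 11), (2, 12), (2, 13), (2, 14), (2, 15), (3, 0), (3, 1), (3, 2), (3, 3), (3, 4), (3, 5), (3, 6), (3, 7), (3, 8), (3, 9), (3, 10), (3, 11), (3, 12), (3, 13), (3, 14), (3, 15), (10, 0), (10, 1), (10, 2), (10, 3), (10, 4), (10, 5), (10, 6), (10, 7), (10, 8), (10, 9), (10, 10), (10, 11), (10, 12), (10, 13), (10, 14), (10, 15)]
Holes: [(2, 0), (2, 1), (2, 2), (2, 3), (2, 4), (2, 5), (2, 6), (2, 7), (2, 8), (2, 9), (2, 10), (2, 11), (2, 12), (2, 13), (2, 14), (2, 15), (3, 0), (3, 1), (3, 2), (3, 3), (3, 4), (3, 5), (3, 6), (3, 7), (3, 8), (3, 9), (3, 10), (3, 11), (3, 12), (3, 13), (3, 14), (3, 15), (10, 0), (10, 1), (10, 2), (10, 3), (10, 4), (10, 5), (10, 6), (10, 7), (10, 8), (10, 9), (10, 10), (10, 11), (10, 12), (10, 13), (10, 14), (10, 15)]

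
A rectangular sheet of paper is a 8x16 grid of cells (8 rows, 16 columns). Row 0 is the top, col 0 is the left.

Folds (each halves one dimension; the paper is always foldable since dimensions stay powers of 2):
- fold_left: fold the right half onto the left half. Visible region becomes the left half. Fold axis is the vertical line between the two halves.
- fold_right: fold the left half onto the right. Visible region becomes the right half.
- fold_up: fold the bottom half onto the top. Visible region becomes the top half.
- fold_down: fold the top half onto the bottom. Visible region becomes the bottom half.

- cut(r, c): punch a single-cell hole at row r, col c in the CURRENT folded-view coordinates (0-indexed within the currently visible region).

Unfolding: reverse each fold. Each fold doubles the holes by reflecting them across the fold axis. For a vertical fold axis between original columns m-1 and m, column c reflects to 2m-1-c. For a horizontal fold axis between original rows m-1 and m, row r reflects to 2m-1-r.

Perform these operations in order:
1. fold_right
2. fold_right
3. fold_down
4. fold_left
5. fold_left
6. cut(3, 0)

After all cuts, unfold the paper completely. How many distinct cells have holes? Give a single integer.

Op 1 fold_right: fold axis v@8; visible region now rows[0,8) x cols[8,16) = 8x8
Op 2 fold_right: fold axis v@12; visible region now rows[0,8) x cols[12,16) = 8x4
Op 3 fold_down: fold axis h@4; visible region now rows[4,8) x cols[12,16) = 4x4
Op 4 fold_left: fold axis v@14; visible region now rows[4,8) x cols[12,14) = 4x2
Op 5 fold_left: fold axis v@13; visible region now rows[4,8) x cols[12,13) = 4x1
Op 6 cut(3, 0): punch at orig (7,12); cuts so far [(7, 12)]; region rows[4,8) x cols[12,13) = 4x1
Unfold 1 (reflect across v@13): 2 holes -> [(7, 12), (7, 13)]
Unfold 2 (reflect across v@14): 4 holes -> [(7, 12), (7, 13), (7, 14), (7, 15)]
Unfold 3 (reflect across h@4): 8 holes -> [(0, 12), (0, 13), (0, 14), (0, 15), (7, 12), (7, 13), (7, 14), (7, 15)]
Unfold 4 (reflect across v@12): 16 holes -> [(0, 8), (0, 9), (0, 10), (0, 11), (0, 12), (0, 13), (0, 14), (0, 15), (7, 8), (7, 9), (7, 10), (7, 11), (7, 12), (7, 13), (7, 14), (7, 15)]
Unfold 5 (reflect across v@8): 32 holes -> [(0, 0), (0, 1), (0, 2), (0, 3), (0, 4), (0, 5), (0, 6), (0, 7), (0, 8), (0, 9), (0, 10), (0, 11), (0, 12), (0, 13), (0, 14), (0, 15), (7, 0), (7, 1), (7, 2), (7, 3), (7, 4), (7, 5), (7, 6), (7, 7), (7, 8), (7, 9), (7, 10), (7, 11), (7, 12), (7, 13), (7, 14), (7, 15)]

Answer: 32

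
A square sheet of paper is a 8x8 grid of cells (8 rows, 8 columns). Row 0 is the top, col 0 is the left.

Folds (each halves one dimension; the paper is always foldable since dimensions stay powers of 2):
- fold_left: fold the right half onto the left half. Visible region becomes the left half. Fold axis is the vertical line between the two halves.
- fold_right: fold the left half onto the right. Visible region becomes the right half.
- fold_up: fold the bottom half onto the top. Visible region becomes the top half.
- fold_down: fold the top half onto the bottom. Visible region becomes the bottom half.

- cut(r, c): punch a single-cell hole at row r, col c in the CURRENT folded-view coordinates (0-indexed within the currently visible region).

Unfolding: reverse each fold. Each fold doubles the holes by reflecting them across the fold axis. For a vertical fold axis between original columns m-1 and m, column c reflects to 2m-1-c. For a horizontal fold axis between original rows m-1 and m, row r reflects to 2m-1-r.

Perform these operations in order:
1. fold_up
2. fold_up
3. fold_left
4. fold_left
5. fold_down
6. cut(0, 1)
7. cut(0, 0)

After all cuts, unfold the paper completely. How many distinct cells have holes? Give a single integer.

Answer: 64

Derivation:
Op 1 fold_up: fold axis h@4; visible region now rows[0,4) x cols[0,8) = 4x8
Op 2 fold_up: fold axis h@2; visible region now rows[0,2) x cols[0,8) = 2x8
Op 3 fold_left: fold axis v@4; visible region now rows[0,2) x cols[0,4) = 2x4
Op 4 fold_left: fold axis v@2; visible region now rows[0,2) x cols[0,2) = 2x2
Op 5 fold_down: fold axis h@1; visible region now rows[1,2) x cols[0,2) = 1x2
Op 6 cut(0, 1): punch at orig (1,1); cuts so far [(1, 1)]; region rows[1,2) x cols[0,2) = 1x2
Op 7 cut(0, 0): punch at orig (1,0); cuts so far [(1, 0), (1, 1)]; region rows[1,2) x cols[0,2) = 1x2
Unfold 1 (reflect across h@1): 4 holes -> [(0, 0), (0, 1), (1, 0), (1, 1)]
Unfold 2 (reflect across v@2): 8 holes -> [(0, 0), (0, 1), (0, 2), (0, 3), (1, 0), (1, 1), (1, 2), (1, 3)]
Unfold 3 (reflect across v@4): 16 holes -> [(0, 0), (0, 1), (0, 2), (0, 3), (0, 4), (0, 5), (0, 6), (0, 7), (1, 0), (1, 1), (1, 2), (1, 3), (1, 4), (1, 5), (1, 6), (1, 7)]
Unfold 4 (reflect across h@2): 32 holes -> [(0, 0), (0, 1), (0, 2), (0, 3), (0, 4), (0, 5), (0, 6), (0, 7), (1, 0), (1, 1), (1, 2), (1, 3), (1, 4), (1, 5), (1, 6), (1, 7), (2, 0), (2, 1), (2, 2), (2, 3), (2, 4), (2, 5), (2, 6), (2, 7), (3, 0), (3, 1), (3, 2), (3, 3), (3, 4), (3, 5), (3, 6), (3, 7)]
Unfold 5 (reflect across h@4): 64 holes -> [(0, 0), (0, 1), (0, 2), (0, 3), (0, 4), (0, 5), (0, 6), (0, 7), (1, 0), (1, 1), (1, 2), (1, 3), (1, 4), (1, 5), (1, 6), (1, 7), (2, 0), (2, 1), (2, 2), (2, 3), (2, 4), (2, 5), (2, 6), (2, 7), (3, 0), (3, 1), (3, 2), (3, 3), (3, 4), (3, 5), (3, 6), (3, 7), (4, 0), (4, 1), (4, 2), (4, 3), (4, 4), (4, 5), (4, 6), (4, 7), (5, 0), (5, 1), (5, 2), (5, 3), (5, 4), (5, 5), (5, 6), (5, 7), (6, 0), (6, 1), (6, 2), (6, 3), (6, 4), (6, 5), (6, 6), (6, 7), (7, 0), (7, 1), (7, 2), (7, 3), (7, 4), (7, 5), (7, 6), (7, 7)]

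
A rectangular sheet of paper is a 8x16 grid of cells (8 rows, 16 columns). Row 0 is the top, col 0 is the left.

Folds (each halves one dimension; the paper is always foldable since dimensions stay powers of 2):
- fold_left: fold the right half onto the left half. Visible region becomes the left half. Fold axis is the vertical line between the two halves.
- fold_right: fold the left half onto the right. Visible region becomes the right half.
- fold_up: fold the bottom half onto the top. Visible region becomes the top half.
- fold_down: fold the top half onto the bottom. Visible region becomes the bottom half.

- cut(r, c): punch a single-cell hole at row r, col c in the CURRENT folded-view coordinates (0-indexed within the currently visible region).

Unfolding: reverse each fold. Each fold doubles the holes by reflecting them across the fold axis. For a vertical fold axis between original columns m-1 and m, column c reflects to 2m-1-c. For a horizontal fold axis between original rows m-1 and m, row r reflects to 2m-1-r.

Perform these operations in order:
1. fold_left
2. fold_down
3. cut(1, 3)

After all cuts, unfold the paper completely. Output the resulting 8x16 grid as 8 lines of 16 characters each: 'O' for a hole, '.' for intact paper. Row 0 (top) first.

Answer: ................
................
...O........O...
................
................
...O........O...
................
................

Derivation:
Op 1 fold_left: fold axis v@8; visible region now rows[0,8) x cols[0,8) = 8x8
Op 2 fold_down: fold axis h@4; visible region now rows[4,8) x cols[0,8) = 4x8
Op 3 cut(1, 3): punch at orig (5,3); cuts so far [(5, 3)]; region rows[4,8) x cols[0,8) = 4x8
Unfold 1 (reflect across h@4): 2 holes -> [(2, 3), (5, 3)]
Unfold 2 (reflect across v@8): 4 holes -> [(2, 3), (2, 12), (5, 3), (5, 12)]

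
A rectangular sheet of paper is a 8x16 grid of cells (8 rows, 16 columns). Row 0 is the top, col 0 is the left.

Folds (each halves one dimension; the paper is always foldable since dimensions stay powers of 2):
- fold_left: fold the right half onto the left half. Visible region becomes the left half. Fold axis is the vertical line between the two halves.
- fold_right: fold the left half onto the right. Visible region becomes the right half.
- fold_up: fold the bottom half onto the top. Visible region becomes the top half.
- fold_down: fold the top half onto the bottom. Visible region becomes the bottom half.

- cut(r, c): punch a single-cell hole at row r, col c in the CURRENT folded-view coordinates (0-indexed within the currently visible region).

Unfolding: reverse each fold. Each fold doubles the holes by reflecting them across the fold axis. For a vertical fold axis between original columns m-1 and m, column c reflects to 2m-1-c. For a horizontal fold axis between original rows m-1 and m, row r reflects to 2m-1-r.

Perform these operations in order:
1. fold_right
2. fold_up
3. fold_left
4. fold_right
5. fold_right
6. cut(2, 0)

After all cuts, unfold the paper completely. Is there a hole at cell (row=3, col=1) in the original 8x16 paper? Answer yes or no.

Op 1 fold_right: fold axis v@8; visible region now rows[0,8) x cols[8,16) = 8x8
Op 2 fold_up: fold axis h@4; visible region now rows[0,4) x cols[8,16) = 4x8
Op 3 fold_left: fold axis v@12; visible region now rows[0,4) x cols[8,12) = 4x4
Op 4 fold_right: fold axis v@10; visible region now rows[0,4) x cols[10,12) = 4x2
Op 5 fold_right: fold axis v@11; visible region now rows[0,4) x cols[11,12) = 4x1
Op 6 cut(2, 0): punch at orig (2,11); cuts so far [(2, 11)]; region rows[0,4) x cols[11,12) = 4x1
Unfold 1 (reflect across v@11): 2 holes -> [(2, 10), (2, 11)]
Unfold 2 (reflect across v@10): 4 holes -> [(2, 8), (2, 9), (2, 10), (2, 11)]
Unfold 3 (reflect across v@12): 8 holes -> [(2, 8), (2, 9), (2, 10), (2, 11), (2, 12), (2, 13), (2, 14), (2, 15)]
Unfold 4 (reflect across h@4): 16 holes -> [(2, 8), (2, 9), (2, 10), (2, 11), (2, 12), (2, 13), (2, 14), (2, 15), (5, 8), (5, 9), (5, 10), (5, 11), (5, 12), (5, 13), (5, 14), (5, 15)]
Unfold 5 (reflect across v@8): 32 holes -> [(2, 0), (2, 1), (2, 2), (2, 3), (2, 4), (2, 5), (2, 6), (2, 7), (2, 8), (2, 9), (2, 10), (2, 11), (2, 12), (2, 13), (2, 14), (2, 15), (5, 0), (5, 1), (5, 2), (5, 3), (5, 4), (5, 5), (5, 6), (5, 7), (5, 8), (5, 9), (5, 10), (5, 11), (5, 12), (5, 13), (5, 14), (5, 15)]
Holes: [(2, 0), (2, 1), (2, 2), (2, 3), (2, 4), (2, 5), (2, 6), (2, 7), (2, 8), (2, 9), (2, 10), (2, 11), (2, 12), (2, 13), (2, 14), (2, 15), (5, 0), (5, 1), (5, 2), (5, 3), (5, 4), (5, 5), (5, 6), (5, 7), (5, 8), (5, 9), (5, 10), (5, 11), (5, 12), (5, 13), (5, 14), (5, 15)]

Answer: no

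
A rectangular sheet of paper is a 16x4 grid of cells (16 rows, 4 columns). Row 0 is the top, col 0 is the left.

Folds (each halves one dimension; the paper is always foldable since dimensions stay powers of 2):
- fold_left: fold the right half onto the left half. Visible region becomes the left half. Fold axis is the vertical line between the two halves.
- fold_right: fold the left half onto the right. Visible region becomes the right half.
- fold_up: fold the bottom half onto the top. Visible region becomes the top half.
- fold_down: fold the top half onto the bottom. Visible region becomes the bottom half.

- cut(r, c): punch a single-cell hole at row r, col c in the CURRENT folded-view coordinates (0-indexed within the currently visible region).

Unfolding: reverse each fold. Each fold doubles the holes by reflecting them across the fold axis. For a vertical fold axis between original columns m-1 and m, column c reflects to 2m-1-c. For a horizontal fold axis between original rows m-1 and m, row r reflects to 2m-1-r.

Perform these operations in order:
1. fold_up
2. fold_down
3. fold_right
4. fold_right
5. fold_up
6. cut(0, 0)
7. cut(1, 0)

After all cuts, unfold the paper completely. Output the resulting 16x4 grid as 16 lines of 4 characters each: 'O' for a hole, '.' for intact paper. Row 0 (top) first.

Op 1 fold_up: fold axis h@8; visible region now rows[0,8) x cols[0,4) = 8x4
Op 2 fold_down: fold axis h@4; visible region now rows[4,8) x cols[0,4) = 4x4
Op 3 fold_right: fold axis v@2; visible region now rows[4,8) x cols[2,4) = 4x2
Op 4 fold_right: fold axis v@3; visible region now rows[4,8) x cols[3,4) = 4x1
Op 5 fold_up: fold axis h@6; visible region now rows[4,6) x cols[3,4) = 2x1
Op 6 cut(0, 0): punch at orig (4,3); cuts so far [(4, 3)]; region rows[4,6) x cols[3,4) = 2x1
Op 7 cut(1, 0): punch at orig (5,3); cuts so far [(4, 3), (5, 3)]; region rows[4,6) x cols[3,4) = 2x1
Unfold 1 (reflect across h@6): 4 holes -> [(4, 3), (5, 3), (6, 3), (7, 3)]
Unfold 2 (reflect across v@3): 8 holes -> [(4, 2), (4, 3), (5, 2), (5, 3), (6, 2), (6, 3), (7, 2), (7, 3)]
Unfold 3 (reflect across v@2): 16 holes -> [(4, 0), (4, 1), (4, 2), (4, 3), (5, 0), (5, 1), (5, 2), (5, 3), (6, 0), (6, 1), (6, 2), (6, 3), (7, 0), (7, 1), (7, 2), (7, 3)]
Unfold 4 (reflect across h@4): 32 holes -> [(0, 0), (0, 1), (0, 2), (0, 3), (1, 0), (1, 1), (1, 2), (1, 3), (2, 0), (2, 1), (2, 2), (2, 3), (3, 0), (3, 1), (3, 2), (3, 3), (4, 0), (4, 1), (4, 2), (4, 3), (5, 0), (5, 1), (5, 2), (5, 3), (6, 0), (6, 1), (6, 2), (6, 3), (7, 0), (7, 1), (7, 2), (7, 3)]
Unfold 5 (reflect across h@8): 64 holes -> [(0, 0), (0, 1), (0, 2), (0, 3), (1, 0), (1, 1), (1, 2), (1, 3), (2, 0), (2, 1), (2, 2), (2, 3), (3, 0), (3, 1), (3, 2), (3, 3), (4, 0), (4, 1), (4, 2), (4, 3), (5, 0), (5, 1), (5, 2), (5, 3), (6, 0), (6, 1), (6, 2), (6, 3), (7, 0), (7, 1), (7, 2), (7, 3), (8, 0), (8, 1), (8, 2), (8, 3), (9, 0), (9, 1), (9, 2), (9, 3), (10, 0), (10, 1), (10, 2), (10, 3), (11, 0), (11, 1), (11, 2), (11, 3), (12, 0), (12, 1), (12, 2), (12, 3), (13, 0), (13, 1), (13, 2), (13, 3), (14, 0), (14, 1), (14, 2), (14, 3), (15, 0), (15, 1), (15, 2), (15, 3)]

Answer: OOOO
OOOO
OOOO
OOOO
OOOO
OOOO
OOOO
OOOO
OOOO
OOOO
OOOO
OOOO
OOOO
OOOO
OOOO
OOOO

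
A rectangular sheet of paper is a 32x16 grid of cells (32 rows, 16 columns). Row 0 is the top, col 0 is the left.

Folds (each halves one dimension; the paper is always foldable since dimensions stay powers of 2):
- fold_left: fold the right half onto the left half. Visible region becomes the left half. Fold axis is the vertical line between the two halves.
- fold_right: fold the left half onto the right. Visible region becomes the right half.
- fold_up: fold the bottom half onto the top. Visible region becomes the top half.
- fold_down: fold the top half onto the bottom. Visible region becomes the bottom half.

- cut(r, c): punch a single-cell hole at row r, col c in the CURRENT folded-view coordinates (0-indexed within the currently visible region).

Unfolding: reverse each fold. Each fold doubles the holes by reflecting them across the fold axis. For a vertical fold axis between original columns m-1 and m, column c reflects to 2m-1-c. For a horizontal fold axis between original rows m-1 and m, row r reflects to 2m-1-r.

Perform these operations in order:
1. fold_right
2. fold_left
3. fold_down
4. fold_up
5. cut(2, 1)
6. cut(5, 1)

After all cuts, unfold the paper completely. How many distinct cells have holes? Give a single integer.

Answer: 32

Derivation:
Op 1 fold_right: fold axis v@8; visible region now rows[0,32) x cols[8,16) = 32x8
Op 2 fold_left: fold axis v@12; visible region now rows[0,32) x cols[8,12) = 32x4
Op 3 fold_down: fold axis h@16; visible region now rows[16,32) x cols[8,12) = 16x4
Op 4 fold_up: fold axis h@24; visible region now rows[16,24) x cols[8,12) = 8x4
Op 5 cut(2, 1): punch at orig (18,9); cuts so far [(18, 9)]; region rows[16,24) x cols[8,12) = 8x4
Op 6 cut(5, 1): punch at orig (21,9); cuts so far [(18, 9), (21, 9)]; region rows[16,24) x cols[8,12) = 8x4
Unfold 1 (reflect across h@24): 4 holes -> [(18, 9), (21, 9), (26, 9), (29, 9)]
Unfold 2 (reflect across h@16): 8 holes -> [(2, 9), (5, 9), (10, 9), (13, 9), (18, 9), (21, 9), (26, 9), (29, 9)]
Unfold 3 (reflect across v@12): 16 holes -> [(2, 9), (2, 14), (5, 9), (5, 14), (10, 9), (10, 14), (13, 9), (13, 14), (18, 9), (18, 14), (21, 9), (21, 14), (26, 9), (26, 14), (29, 9), (29, 14)]
Unfold 4 (reflect across v@8): 32 holes -> [(2, 1), (2, 6), (2, 9), (2, 14), (5, 1), (5, 6), (5, 9), (5, 14), (10, 1), (10, 6), (10, 9), (10, 14), (13, 1), (13, 6), (13, 9), (13, 14), (18, 1), (18, 6), (18, 9), (18, 14), (21, 1), (21, 6), (21, 9), (21, 14), (26, 1), (26, 6), (26, 9), (26, 14), (29, 1), (29, 6), (29, 9), (29, 14)]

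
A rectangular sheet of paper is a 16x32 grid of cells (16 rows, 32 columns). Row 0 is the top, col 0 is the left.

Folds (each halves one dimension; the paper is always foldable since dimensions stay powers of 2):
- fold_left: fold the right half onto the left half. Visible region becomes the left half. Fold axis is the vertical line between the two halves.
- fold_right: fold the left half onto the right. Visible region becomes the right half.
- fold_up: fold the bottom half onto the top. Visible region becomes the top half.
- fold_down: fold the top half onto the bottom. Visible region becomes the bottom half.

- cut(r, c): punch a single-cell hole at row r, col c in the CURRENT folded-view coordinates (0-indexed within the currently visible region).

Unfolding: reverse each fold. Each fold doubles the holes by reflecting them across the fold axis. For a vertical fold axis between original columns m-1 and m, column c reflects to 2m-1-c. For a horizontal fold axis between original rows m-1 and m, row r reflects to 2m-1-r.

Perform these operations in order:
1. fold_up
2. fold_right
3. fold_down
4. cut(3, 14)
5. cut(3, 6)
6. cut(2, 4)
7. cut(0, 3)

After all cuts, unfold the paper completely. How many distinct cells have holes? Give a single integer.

Answer: 32

Derivation:
Op 1 fold_up: fold axis h@8; visible region now rows[0,8) x cols[0,32) = 8x32
Op 2 fold_right: fold axis v@16; visible region now rows[0,8) x cols[16,32) = 8x16
Op 3 fold_down: fold axis h@4; visible region now rows[4,8) x cols[16,32) = 4x16
Op 4 cut(3, 14): punch at orig (7,30); cuts so far [(7, 30)]; region rows[4,8) x cols[16,32) = 4x16
Op 5 cut(3, 6): punch at orig (7,22); cuts so far [(7, 22), (7, 30)]; region rows[4,8) x cols[16,32) = 4x16
Op 6 cut(2, 4): punch at orig (6,20); cuts so far [(6, 20), (7, 22), (7, 30)]; region rows[4,8) x cols[16,32) = 4x16
Op 7 cut(0, 3): punch at orig (4,19); cuts so far [(4, 19), (6, 20), (7, 22), (7, 30)]; region rows[4,8) x cols[16,32) = 4x16
Unfold 1 (reflect across h@4): 8 holes -> [(0, 22), (0, 30), (1, 20), (3, 19), (4, 19), (6, 20), (7, 22), (7, 30)]
Unfold 2 (reflect across v@16): 16 holes -> [(0, 1), (0, 9), (0, 22), (0, 30), (1, 11), (1, 20), (3, 12), (3, 19), (4, 12), (4, 19), (6, 11), (6, 20), (7, 1), (7, 9), (7, 22), (7, 30)]
Unfold 3 (reflect across h@8): 32 holes -> [(0, 1), (0, 9), (0, 22), (0, 30), (1, 11), (1, 20), (3, 12), (3, 19), (4, 12), (4, 19), (6, 11), (6, 20), (7, 1), (7, 9), (7, 22), (7, 30), (8, 1), (8, 9), (8, 22), (8, 30), (9, 11), (9, 20), (11, 12), (11, 19), (12, 12), (12, 19), (14, 11), (14, 20), (15, 1), (15, 9), (15, 22), (15, 30)]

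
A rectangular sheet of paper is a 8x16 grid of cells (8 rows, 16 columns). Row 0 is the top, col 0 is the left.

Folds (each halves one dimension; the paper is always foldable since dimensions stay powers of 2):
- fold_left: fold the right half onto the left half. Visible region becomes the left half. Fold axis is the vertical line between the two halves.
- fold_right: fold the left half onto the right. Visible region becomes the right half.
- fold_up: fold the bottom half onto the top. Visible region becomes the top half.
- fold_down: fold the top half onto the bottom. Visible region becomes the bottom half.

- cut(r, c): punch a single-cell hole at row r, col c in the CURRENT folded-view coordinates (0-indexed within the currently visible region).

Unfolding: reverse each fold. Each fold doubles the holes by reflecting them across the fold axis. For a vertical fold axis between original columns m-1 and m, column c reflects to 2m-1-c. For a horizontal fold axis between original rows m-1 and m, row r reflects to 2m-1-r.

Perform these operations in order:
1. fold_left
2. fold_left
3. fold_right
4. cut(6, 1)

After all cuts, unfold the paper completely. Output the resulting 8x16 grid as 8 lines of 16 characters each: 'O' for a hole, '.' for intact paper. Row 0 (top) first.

Answer: ................
................
................
................
................
................
O..OO..OO..OO..O
................

Derivation:
Op 1 fold_left: fold axis v@8; visible region now rows[0,8) x cols[0,8) = 8x8
Op 2 fold_left: fold axis v@4; visible region now rows[0,8) x cols[0,4) = 8x4
Op 3 fold_right: fold axis v@2; visible region now rows[0,8) x cols[2,4) = 8x2
Op 4 cut(6, 1): punch at orig (6,3); cuts so far [(6, 3)]; region rows[0,8) x cols[2,4) = 8x2
Unfold 1 (reflect across v@2): 2 holes -> [(6, 0), (6, 3)]
Unfold 2 (reflect across v@4): 4 holes -> [(6, 0), (6, 3), (6, 4), (6, 7)]
Unfold 3 (reflect across v@8): 8 holes -> [(6, 0), (6, 3), (6, 4), (6, 7), (6, 8), (6, 11), (6, 12), (6, 15)]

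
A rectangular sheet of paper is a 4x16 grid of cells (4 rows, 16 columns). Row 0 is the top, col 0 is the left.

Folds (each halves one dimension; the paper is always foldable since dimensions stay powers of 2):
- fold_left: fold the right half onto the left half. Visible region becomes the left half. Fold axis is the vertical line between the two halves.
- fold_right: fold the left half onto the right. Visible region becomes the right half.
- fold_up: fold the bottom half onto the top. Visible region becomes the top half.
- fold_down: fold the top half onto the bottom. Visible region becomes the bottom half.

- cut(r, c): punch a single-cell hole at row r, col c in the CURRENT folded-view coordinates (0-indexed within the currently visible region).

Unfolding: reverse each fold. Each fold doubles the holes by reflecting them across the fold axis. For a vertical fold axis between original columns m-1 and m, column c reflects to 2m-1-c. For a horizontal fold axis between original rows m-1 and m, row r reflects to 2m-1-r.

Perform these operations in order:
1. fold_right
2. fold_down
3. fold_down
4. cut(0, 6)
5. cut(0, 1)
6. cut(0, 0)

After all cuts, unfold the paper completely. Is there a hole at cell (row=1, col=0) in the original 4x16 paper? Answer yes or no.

Op 1 fold_right: fold axis v@8; visible region now rows[0,4) x cols[8,16) = 4x8
Op 2 fold_down: fold axis h@2; visible region now rows[2,4) x cols[8,16) = 2x8
Op 3 fold_down: fold axis h@3; visible region now rows[3,4) x cols[8,16) = 1x8
Op 4 cut(0, 6): punch at orig (3,14); cuts so far [(3, 14)]; region rows[3,4) x cols[8,16) = 1x8
Op 5 cut(0, 1): punch at orig (3,9); cuts so far [(3, 9), (3, 14)]; region rows[3,4) x cols[8,16) = 1x8
Op 6 cut(0, 0): punch at orig (3,8); cuts so far [(3, 8), (3, 9), (3, 14)]; region rows[3,4) x cols[8,16) = 1x8
Unfold 1 (reflect across h@3): 6 holes -> [(2, 8), (2, 9), (2, 14), (3, 8), (3, 9), (3, 14)]
Unfold 2 (reflect across h@2): 12 holes -> [(0, 8), (0, 9), (0, 14), (1, 8), (1, 9), (1, 14), (2, 8), (2, 9), (2, 14), (3, 8), (3, 9), (3, 14)]
Unfold 3 (reflect across v@8): 24 holes -> [(0, 1), (0, 6), (0, 7), (0, 8), (0, 9), (0, 14), (1, 1), (1, 6), (1, 7), (1, 8), (1, 9), (1, 14), (2, 1), (2, 6), (2, 7), (2, 8), (2, 9), (2, 14), (3, 1), (3, 6), (3, 7), (3, 8), (3, 9), (3, 14)]
Holes: [(0, 1), (0, 6), (0, 7), (0, 8), (0, 9), (0, 14), (1, 1), (1, 6), (1, 7), (1, 8), (1, 9), (1, 14), (2, 1), (2, 6), (2, 7), (2, 8), (2, 9), (2, 14), (3, 1), (3, 6), (3, 7), (3, 8), (3, 9), (3, 14)]

Answer: no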